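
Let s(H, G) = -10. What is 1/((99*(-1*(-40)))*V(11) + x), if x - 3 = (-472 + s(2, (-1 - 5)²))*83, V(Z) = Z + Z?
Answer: 1/47117 ≈ 2.1224e-5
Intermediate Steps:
V(Z) = 2*Z
x = -40003 (x = 3 + (-472 - 10)*83 = 3 - 482*83 = 3 - 40006 = -40003)
1/((99*(-1*(-40)))*V(11) + x) = 1/((99*(-1*(-40)))*(2*11) - 40003) = 1/((99*40)*22 - 40003) = 1/(3960*22 - 40003) = 1/(87120 - 40003) = 1/47117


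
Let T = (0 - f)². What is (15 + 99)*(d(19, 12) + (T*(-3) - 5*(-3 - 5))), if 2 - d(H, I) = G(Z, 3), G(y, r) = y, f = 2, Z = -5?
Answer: 3990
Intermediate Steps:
d(H, I) = 7 (d(H, I) = 2 - 1*(-5) = 2 + 5 = 7)
T = 4 (T = (0 - 1*2)² = (0 - 2)² = (-2)² = 4)
(15 + 99)*(d(19, 12) + (T*(-3) - 5*(-3 - 5))) = (15 + 99)*(7 + (4*(-3) - 5*(-3 - 5))) = 114*(7 + (-12 - 5*(-8))) = 114*(7 + (-12 + 40)) = 114*(7 + 28) = 114*35 = 3990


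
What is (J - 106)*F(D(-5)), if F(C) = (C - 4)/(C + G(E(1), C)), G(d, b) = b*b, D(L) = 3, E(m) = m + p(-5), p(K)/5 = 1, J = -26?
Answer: 11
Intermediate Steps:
p(K) = 5 (p(K) = 5*1 = 5)
E(m) = 5 + m (E(m) = m + 5 = 5 + m)
G(d, b) = b**2
F(C) = (-4 + C)/(C + C**2) (F(C) = (C - 4)/(C + C**2) = (-4 + C)/(C + C**2))
(J - 106)*F(D(-5)) = (-26 - 106)*((-4 + 3)/(3*(1 + 3))) = -44*(-1)/4 = -132*(-1/12) = 11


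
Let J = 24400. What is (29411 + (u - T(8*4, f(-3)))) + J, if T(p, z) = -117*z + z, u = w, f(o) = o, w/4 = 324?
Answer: 54759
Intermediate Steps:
w = 1296 (w = 4*324 = 1296)
u = 1296
T(p, z) = -116*z
(29411 + (u - T(8*4, f(-3)))) + J = (29411 + (1296 - (-116)*(-3))) + 24400 = (29411 + (1296 - 1*348)) + 24400 = (29411 + (1296 - 348)) + 24400 = (29411 + 948) + 24400 = 30359 + 24400 = 54759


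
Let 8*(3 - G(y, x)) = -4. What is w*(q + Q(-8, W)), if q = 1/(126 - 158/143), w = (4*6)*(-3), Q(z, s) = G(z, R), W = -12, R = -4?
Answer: -1127754/4465 ≈ -252.58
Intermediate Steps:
G(y, x) = 7/2 (G(y, x) = 3 - 1/8*(-4) = 3 + 1/2 = 7/2)
Q(z, s) = 7/2
w = -72 (w = 24*(-3) = -72)
q = 143/17860 (q = 1/(126 - 158*1/143) = 1/(126 - 158/143) = 1/(17860/143) = 143/17860 ≈ 0.0080067)
w*(q + Q(-8, W)) = -72*(143/17860 + 7/2) = -72*62653/17860 = -1127754/4465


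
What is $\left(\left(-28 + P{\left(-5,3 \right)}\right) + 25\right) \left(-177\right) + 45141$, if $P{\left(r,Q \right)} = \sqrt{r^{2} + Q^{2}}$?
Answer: $45672 - 177 \sqrt{34} \approx 44640.0$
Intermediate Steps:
$P{\left(r,Q \right)} = \sqrt{Q^{2} + r^{2}}$
$\left(\left(-28 + P{\left(-5,3 \right)}\right) + 25\right) \left(-177\right) + 45141 = \left(\left(-28 + \sqrt{3^{2} + \left(-5\right)^{2}}\right) + 25\right) \left(-177\right) + 45141 = \left(\left(-28 + \sqrt{9 + 25}\right) + 25\right) \left(-177\right) + 45141 = \left(\left(-28 + \sqrt{34}\right) + 25\right) \left(-177\right) + 45141 = \left(-3 + \sqrt{34}\right) \left(-177\right) + 45141 = \left(531 - 177 \sqrt{34}\right) + 45141 = 45672 - 177 \sqrt{34}$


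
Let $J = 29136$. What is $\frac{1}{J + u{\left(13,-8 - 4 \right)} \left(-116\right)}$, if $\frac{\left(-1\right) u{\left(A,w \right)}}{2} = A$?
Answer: $\frac{1}{32152} \approx 3.1102 \cdot 10^{-5}$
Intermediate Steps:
$u{\left(A,w \right)} = - 2 A$
$\frac{1}{J + u{\left(13,-8 - 4 \right)} \left(-116\right)} = \frac{1}{29136 + \left(-2\right) 13 \left(-116\right)} = \frac{1}{29136 - -3016} = \frac{1}{29136 + 3016} = \frac{1}{32152}$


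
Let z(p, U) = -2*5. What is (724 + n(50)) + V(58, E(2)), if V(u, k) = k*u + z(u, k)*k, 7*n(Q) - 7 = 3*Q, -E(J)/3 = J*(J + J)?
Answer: -2839/7 ≈ -405.57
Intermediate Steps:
z(p, U) = -10
E(J) = -6*J**2 (E(J) = -3*J*(J + J) = -3*J*2*J = -6*J**2)
n(Q) = 1 + 3*Q/7 (n(Q) = 1 + (3*Q)/7 = 1 + 3*Q/7)
V(u, k) = -10*k + k*u (V(u, k) = k*u - 10*k = -10*k + k*u)
(724 + n(50)) + V(58, E(2)) = (724 + (1 + (3/7)*50)) + (-6*2**2)*(-10 + 58) = (724 + (1 + 150/7)) - 6*4*48 = (724 + 157/7) - 24*48 = 5225/7 - 1152 = -2839/7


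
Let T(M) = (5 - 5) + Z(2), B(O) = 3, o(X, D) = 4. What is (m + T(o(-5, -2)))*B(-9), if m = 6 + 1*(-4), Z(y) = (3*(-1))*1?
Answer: -3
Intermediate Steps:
Z(y) = -3 (Z(y) = -3*1 = -3)
m = 2 (m = 6 - 4 = 2)
T(M) = -3 (T(M) = (5 - 5) - 3 = 0 - 3 = -3)
(m + T(o(-5, -2)))*B(-9) = (2 - 3)*3 = -1*3 = -3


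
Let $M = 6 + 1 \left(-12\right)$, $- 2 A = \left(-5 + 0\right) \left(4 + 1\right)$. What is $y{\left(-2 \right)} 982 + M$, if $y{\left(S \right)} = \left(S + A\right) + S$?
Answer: $8341$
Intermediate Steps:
$A = \frac{25}{2}$ ($A = - \frac{\left(-5 + 0\right) \left(4 + 1\right)}{2} = - \frac{\left(-5\right) 5}{2} = \left(- \frac{1}{2}\right) \left(-25\right) = \frac{25}{2} \approx 12.5$)
$y{\left(S \right)} = \frac{25}{2} + 2 S$ ($y{\left(S \right)} = \left(S + \frac{25}{2}\right) + S = \left(\frac{25}{2} + S\right) + S = \frac{25}{2} + 2 S$)
$M = -6$ ($M = 6 - 12 = -6$)
$y{\left(-2 \right)} 982 + M = \left(\frac{25}{2} + 2 \left(-2\right)\right) 982 - 6 = \left(\frac{25}{2} - 4\right) 982 - 6 = \frac{17}{2} \cdot 982 - 6 = 8347 - 6 = 8341$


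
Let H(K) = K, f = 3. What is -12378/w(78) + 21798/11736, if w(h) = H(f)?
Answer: -2688941/652 ≈ -4124.1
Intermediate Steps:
w(h) = 3
-12378/w(78) + 21798/11736 = -12378/3 + 21798/11736 = -12378*⅓ + 21798*(1/11736) = -4126 + 1211/652 = -2688941/652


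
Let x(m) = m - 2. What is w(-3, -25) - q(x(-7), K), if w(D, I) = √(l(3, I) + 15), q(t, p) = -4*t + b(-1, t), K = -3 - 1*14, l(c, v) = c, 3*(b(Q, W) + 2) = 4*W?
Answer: -22 + 3*√2 ≈ -17.757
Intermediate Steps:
b(Q, W) = -2 + 4*W/3 (b(Q, W) = -2 + (4*W)/3 = -2 + 4*W/3)
x(m) = -2 + m
K = -17 (K = -3 - 14 = -17)
q(t, p) = -2 - 8*t/3 (q(t, p) = -4*t + (-2 + 4*t/3) = -2 - 8*t/3)
w(D, I) = 3*√2 (w(D, I) = √(3 + 15) = √18 = 3*√2)
w(-3, -25) - q(x(-7), K) = 3*√2 - (-2 - 8*(-2 - 7)/3) = 3*√2 - (-2 - 8/3*(-9)) = 3*√2 - (-2 + 24) = 3*√2 - 1*22 = 3*√2 - 22 = -22 + 3*√2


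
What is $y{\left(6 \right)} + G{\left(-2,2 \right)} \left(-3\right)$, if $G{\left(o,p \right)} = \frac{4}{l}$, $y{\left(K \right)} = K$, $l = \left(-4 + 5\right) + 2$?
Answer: $2$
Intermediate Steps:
$l = 3$ ($l = 1 + 2 = 3$)
$G{\left(o,p \right)} = \frac{4}{3}$
$y{\left(6 \right)} + G{\left(-2,2 \right)} \left(-3\right) = 6 + \frac{4}{3} \left(-3\right) = 6 - 4 = 2$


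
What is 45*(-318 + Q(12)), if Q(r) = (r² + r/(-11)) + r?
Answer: -80730/11 ≈ -7339.1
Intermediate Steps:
Q(r) = r² + 10*r/11 (Q(r) = (r² - r/11) + r = r² + 10*r/11)
45*(-318 + Q(12)) = 45*(-318 + (1/11)*12*(10 + 11*12)) = 45*(-318 + (1/11)*12*(10 + 132)) = 45*(-318 + (1/11)*12*142) = 45*(-318 + 1704/11) = 45*(-1794/11) = -80730/11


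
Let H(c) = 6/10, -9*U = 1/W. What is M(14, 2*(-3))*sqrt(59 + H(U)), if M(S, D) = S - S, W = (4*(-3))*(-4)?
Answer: 0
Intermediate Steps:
W = 48 (W = -12*(-4) = 48)
U = -1/432 (U = -1/9/48 = -1/9*1/48 = -1/432 ≈ -0.0023148)
H(c) = 3/5 (H(c) = 6*(1/10) = 3/5)
M(S, D) = 0
M(14, 2*(-3))*sqrt(59 + H(U)) = 0*sqrt(59 + 3/5) = 0*sqrt(298/5) = 0*(sqrt(1490)/5) = 0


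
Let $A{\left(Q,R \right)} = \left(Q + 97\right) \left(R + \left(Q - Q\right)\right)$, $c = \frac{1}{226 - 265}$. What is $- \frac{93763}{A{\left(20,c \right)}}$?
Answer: $\frac{93763}{3} \approx 31254.0$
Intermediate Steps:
$c = - \frac{1}{39}$ ($c = \frac{1}{-39} = - \frac{1}{39} \approx -0.025641$)
$A{\left(Q,R \right)} = R \left(97 + Q\right)$ ($A{\left(Q,R \right)} = \left(97 + Q\right) \left(R + 0\right) = \left(97 + Q\right) R = R \left(97 + Q\right)$)
$- \frac{93763}{A{\left(20,c \right)}} = - \frac{93763}{\left(- \frac{1}{39}\right) \left(97 + 20\right)} = - \frac{93763}{\left(- \frac{1}{39}\right) 117} = - \frac{93763}{-3} = \left(-93763\right) \left(- \frac{1}{3}\right) = \frac{93763}{3}$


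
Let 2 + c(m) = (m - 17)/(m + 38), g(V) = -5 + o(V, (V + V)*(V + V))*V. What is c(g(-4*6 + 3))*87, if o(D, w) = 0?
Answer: -232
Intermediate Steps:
g(V) = -5 (g(V) = -5 + 0*V = -5 + 0 = -5)
c(m) = -2 + (-17 + m)/(38 + m) (c(m) = -2 + (m - 17)/(m + 38) = -2 + (-17 + m)/(38 + m))
c(g(-4*6 + 3))*87 = ((-93 - 1*(-5))/(38 - 5))*87 = ((-93 + 5)/33)*87 = ((1/33)*(-88))*87 = -8/3*87 = -232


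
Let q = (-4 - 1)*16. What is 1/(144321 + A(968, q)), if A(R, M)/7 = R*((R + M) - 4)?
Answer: 1/6134305 ≈ 1.6302e-7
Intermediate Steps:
q = -80 (q = -5*16 = -80)
A(R, M) = 7*R*(-4 + M + R) (A(R, M) = 7*(R*((R + M) - 4)) = 7*(R*((M + R) - 4)) = 7*(R*(-4 + M + R)) = 7*R*(-4 + M + R))
1/(144321 + A(968, q)) = 1/(144321 + 7*968*(-4 - 80 + 968)) = 1/(144321 + 7*968*884) = 1/(144321 + 5989984) = 1/6134305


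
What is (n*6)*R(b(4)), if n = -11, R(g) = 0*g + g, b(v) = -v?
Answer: 264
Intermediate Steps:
R(g) = g (R(g) = 0 + g = g)
(n*6)*R(b(4)) = (-11*6)*(-1*4) = -66*(-4) = 264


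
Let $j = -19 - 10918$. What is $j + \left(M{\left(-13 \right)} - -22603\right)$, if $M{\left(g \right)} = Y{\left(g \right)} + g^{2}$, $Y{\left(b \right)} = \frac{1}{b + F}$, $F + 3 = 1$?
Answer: $\frac{177524}{15} \approx 11835.0$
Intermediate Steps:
$F = -2$ ($F = -3 + 1 = -2$)
$Y{\left(b \right)} = \frac{1}{-2 + b}$ ($Y{\left(b \right)} = \frac{1}{b - 2} = \frac{1}{-2 + b}$)
$j = -10937$ ($j = -19 - 10918 = -10937$)
$M{\left(g \right)} = g^{2} + \frac{1}{-2 + g}$ ($M{\left(g \right)} = \frac{1}{-2 + g} + g^{2} = g^{2} + \frac{1}{-2 + g}$)
$j + \left(M{\left(-13 \right)} - -22603\right) = -10937 + \left(\frac{1 + \left(-13\right)^{2} \left(-2 - 13\right)}{-2 - 13} - -22603\right) = -10937 + \left(\frac{1 + 169 \left(-15\right)}{-15} + 22603\right) = -10937 + \left(- \frac{1 - 2535}{15} + 22603\right) = -10937 + \left(\left(- \frac{1}{15}\right) \left(-2534\right) + 22603\right) = -10937 + \left(\frac{2534}{15} + 22603\right) = -10937 + \frac{341579}{15} = \frac{177524}{15}$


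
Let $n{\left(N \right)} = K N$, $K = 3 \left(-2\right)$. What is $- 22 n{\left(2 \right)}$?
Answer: $264$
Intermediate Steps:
$K = -6$
$n{\left(N \right)} = - 6 N$
$- 22 n{\left(2 \right)} = - 22 \left(\left(-6\right) 2\right) = \left(-22\right) \left(-12\right) = 264$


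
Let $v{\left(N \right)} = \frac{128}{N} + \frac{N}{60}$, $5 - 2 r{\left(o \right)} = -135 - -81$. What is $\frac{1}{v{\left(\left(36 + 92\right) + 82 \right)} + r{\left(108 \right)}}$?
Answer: $\frac{105}{3529} \approx 0.029753$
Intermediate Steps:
$r{\left(o \right)} = \frac{59}{2}$ ($r{\left(o \right)} = \frac{5}{2} - \frac{-135 - -81}{2} = \frac{5}{2} - \frac{-135 + 81}{2} = \frac{5}{2} - -27 = \frac{5}{2} + 27 = \frac{59}{2}$)
$v{\left(N \right)} = \frac{128}{N} + \frac{N}{60}$ ($v{\left(N \right)} = \frac{128}{N} + N \frac{1}{60} = \frac{128}{N} + \frac{N}{60}$)
$\frac{1}{v{\left(\left(36 + 92\right) + 82 \right)} + r{\left(108 \right)}} = \frac{1}{\left(\frac{128}{\left(36 + 92\right) + 82} + \frac{\left(36 + 92\right) + 82}{60}\right) + \frac{59}{2}} = \frac{1}{\left(\frac{128}{128 + 82} + \frac{128 + 82}{60}\right) + \frac{59}{2}} = \frac{1}{\left(\frac{128}{210} + \frac{1}{60} \cdot 210\right) + \frac{59}{2}} = \frac{1}{\left(128 \cdot \frac{1}{210} + \frac{7}{2}\right) + \frac{59}{2}} = \frac{1}{\left(\frac{64}{105} + \frac{7}{2}\right) + \frac{59}{2}} = \frac{1}{\frac{863}{210} + \frac{59}{2}} = \frac{1}{\frac{3529}{105}} = \frac{105}{3529}$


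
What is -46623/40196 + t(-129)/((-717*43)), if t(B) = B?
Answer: -11102701/9606844 ≈ -1.1557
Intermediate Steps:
-46623/40196 + t(-129)/((-717*43)) = -46623/40196 - 129/((-717*43)) = -46623*1/40196 - 129/(-30831) = -46623/40196 - 129*(-1/30831) = -46623/40196 + 1/239 = -11102701/9606844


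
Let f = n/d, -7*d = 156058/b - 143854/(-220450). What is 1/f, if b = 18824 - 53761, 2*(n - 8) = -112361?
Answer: -4196736986/432632823534625 ≈ -9.7005e-6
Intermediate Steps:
n = -112345/2 (n = 8 + (½)*(-112361) = 8 - 112361/2 = -112345/2 ≈ -56173.)
b = -34937
d = 2098368493/3850930825 (d = -(156058/(-34937) - 143854/(-220450))/7 = -(156058*(-1/34937) - 143854*(-1/220450))/7 = -(-22294/4991 + 71927/110225)/7 = -⅐*(-2098368493/550132975) = 2098368493/3850930825 ≈ 0.54490)
f = -432632823534625/4196736986 (f = -112345/(2*2098368493/3850930825) = -112345/2*3850930825/2098368493 = -432632823534625/4196736986 ≈ -1.0309e+5)
1/f = 1/(-432632823534625/4196736986) = -4196736986/432632823534625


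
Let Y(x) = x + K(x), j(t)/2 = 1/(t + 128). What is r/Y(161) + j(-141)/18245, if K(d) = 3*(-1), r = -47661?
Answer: -11304474601/37475230 ≈ -301.65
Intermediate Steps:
K(d) = -3
j(t) = 2/(128 + t) (j(t) = 2/(t + 128) = 2/(128 + t))
Y(x) = -3 + x (Y(x) = x - 3 = -3 + x)
r/Y(161) + j(-141)/18245 = -47661/(-3 + 161) + (2/(128 - 141))/18245 = -47661/158 + (2/(-13))*(1/18245) = -47661*1/158 + (2*(-1/13))*(1/18245) = -47661/158 - 2/13*1/18245 = -47661/158 - 2/237185 = -11304474601/37475230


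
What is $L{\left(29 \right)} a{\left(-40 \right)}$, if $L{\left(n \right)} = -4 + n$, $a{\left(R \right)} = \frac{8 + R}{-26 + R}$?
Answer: $\frac{400}{33} \approx 12.121$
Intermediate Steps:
$a{\left(R \right)} = \frac{8 + R}{-26 + R}$
$L{\left(29 \right)} a{\left(-40 \right)} = \left(-4 + 29\right) \frac{8 - 40}{-26 - 40} = 25 \frac{1}{-66} \left(-32\right) = 25 \left(\left(- \frac{1}{66}\right) \left(-32\right)\right) = 25 \cdot \frac{16}{33} = \frac{400}{33}$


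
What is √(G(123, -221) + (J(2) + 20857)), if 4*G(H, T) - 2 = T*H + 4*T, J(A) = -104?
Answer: √54947/2 ≈ 117.20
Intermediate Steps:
G(H, T) = ½ + T + H*T/4 (G(H, T) = ½ + (T*H + 4*T)/4 = ½ + (H*T + 4*T)/4 = ½ + (4*T + H*T)/4 = ½ + (T + H*T/4) = ½ + T + H*T/4)
√(G(123, -221) + (J(2) + 20857)) = √((½ - 221 + (¼)*123*(-221)) + (-104 + 20857)) = √((½ - 221 - 27183/4) + 20753) = √(-28065/4 + 20753) = √(54947/4) = √54947/2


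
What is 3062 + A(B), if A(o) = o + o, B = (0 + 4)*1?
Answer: 3070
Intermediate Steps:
B = 4 (B = 4*1 = 4)
A(o) = 2*o
3062 + A(B) = 3062 + 2*4 = 3062 + 8 = 3070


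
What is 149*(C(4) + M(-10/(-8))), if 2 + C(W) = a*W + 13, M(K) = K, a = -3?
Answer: 149/4 ≈ 37.250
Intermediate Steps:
C(W) = 11 - 3*W (C(W) = -2 + (-3*W + 13) = -2 + (13 - 3*W) = 11 - 3*W)
149*(C(4) + M(-10/(-8))) = 149*((11 - 3*4) - 10/(-8)) = 149*((11 - 12) - 10*(-⅛)) = 149*(-1 + 5/4) = 149*(¼) = 149/4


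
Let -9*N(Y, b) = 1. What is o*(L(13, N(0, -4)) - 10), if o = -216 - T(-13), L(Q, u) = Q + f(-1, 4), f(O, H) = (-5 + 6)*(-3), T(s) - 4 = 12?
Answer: 0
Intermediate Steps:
N(Y, b) = -1/9 (N(Y, b) = -1/9*1 = -1/9)
T(s) = 16 (T(s) = 4 + 12 = 16)
f(O, H) = -3 (f(O, H) = 1*(-3) = -3)
L(Q, u) = -3 + Q (L(Q, u) = Q - 3 = -3 + Q)
o = -232 (o = -216 - 1*16 = -216 - 16 = -232)
o*(L(13, N(0, -4)) - 10) = -232*((-3 + 13) - 10) = -232*(10 - 10) = -232*0 = 0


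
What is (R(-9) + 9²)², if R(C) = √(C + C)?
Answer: 6543 + 486*I*√2 ≈ 6543.0 + 687.31*I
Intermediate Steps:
R(C) = √2*√C (R(C) = √(2*C) = √2*√C)
(R(-9) + 9²)² = (√2*√(-9) + 9²)² = (√2*(3*I) + 81)² = (3*I*√2 + 81)² = (81 + 3*I*√2)²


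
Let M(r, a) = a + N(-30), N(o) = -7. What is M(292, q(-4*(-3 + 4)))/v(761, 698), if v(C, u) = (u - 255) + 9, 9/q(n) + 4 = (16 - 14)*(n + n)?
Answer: -149/9040 ≈ -0.016482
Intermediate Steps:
q(n) = 9/(-4 + 4*n) (q(n) = 9/(-4 + (16 - 14)*(n + n)) = 9/(-4 + 2*(2*n)) = 9/(-4 + 4*n))
M(r, a) = -7 + a (M(r, a) = a - 7 = -7 + a)
v(C, u) = -246 + u (v(C, u) = (-255 + u) + 9 = -246 + u)
M(292, q(-4*(-3 + 4)))/v(761, 698) = (-7 + 9/(4*(-1 - 4*(-3 + 4))))/(-246 + 698) = (-7 + 9/(4*(-1 - 4*1)))/452 = (-7 + 9/(4*(-1 - 4)))*(1/452) = (-7 + (9/4)/(-5))*(1/452) = (-7 + (9/4)*(-1/5))*(1/452) = (-7 - 9/20)*(1/452) = -149/20*1/452 = -149/9040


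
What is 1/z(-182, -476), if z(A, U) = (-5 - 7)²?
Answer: 1/144 ≈ 0.0069444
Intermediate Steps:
z(A, U) = 144 (z(A, U) = (-12)² = 144)
1/z(-182, -476) = 1/144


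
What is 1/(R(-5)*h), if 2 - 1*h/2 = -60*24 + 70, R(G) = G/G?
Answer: 1/2744 ≈ 0.00036443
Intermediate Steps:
R(G) = 1
h = 2744 (h = 4 - 2*(-60*24 + 70) = 4 - 2*(-1440 + 70) = 4 - 2*(-1370) = 4 + 2740 = 2744)
1/(R(-5)*h) = 1/(1*2744) = 1/2744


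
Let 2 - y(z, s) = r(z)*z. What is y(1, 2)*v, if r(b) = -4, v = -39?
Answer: -234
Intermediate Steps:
y(z, s) = 2 + 4*z (y(z, s) = 2 - (-4)*z = 2 + 4*z)
y(1, 2)*v = (2 + 4*1)*(-39) = (2 + 4)*(-39) = 6*(-39) = -234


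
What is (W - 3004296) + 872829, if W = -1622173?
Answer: -3753640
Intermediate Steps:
(W - 3004296) + 872829 = (-1622173 - 3004296) + 872829 = -4626469 + 872829 = -3753640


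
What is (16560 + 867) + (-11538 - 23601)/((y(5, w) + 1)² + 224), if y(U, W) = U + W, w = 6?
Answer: 6377997/368 ≈ 17332.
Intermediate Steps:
(16560 + 867) + (-11538 - 23601)/((y(5, w) + 1)² + 224) = (16560 + 867) + (-11538 - 23601)/(((5 + 6) + 1)² + 224) = 17427 - 35139/((11 + 1)² + 224) = 17427 - 35139/(12² + 224) = 17427 - 35139/(144 + 224) = 17427 - 35139/368 = 6377997/368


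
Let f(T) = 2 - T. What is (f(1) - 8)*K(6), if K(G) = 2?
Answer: -14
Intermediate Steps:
(f(1) - 8)*K(6) = ((2 - 1*1) - 8)*2 = ((2 - 1) - 8)*2 = (1 - 8)*2 = -7*2 = -14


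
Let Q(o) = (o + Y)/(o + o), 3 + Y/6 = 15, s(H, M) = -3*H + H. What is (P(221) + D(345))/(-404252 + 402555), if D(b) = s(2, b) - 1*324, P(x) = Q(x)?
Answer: 144683/750074 ≈ 0.19289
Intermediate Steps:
s(H, M) = -2*H
Y = 72 (Y = -18 + 6*15 = -18 + 90 = 72)
Q(o) = (72 + o)/(2*o) (Q(o) = (o + 72)/(o + o) = (72 + o)/((2*o)) = (72 + o)*(1/(2*o)) = (72 + o)/(2*o))
P(x) = (72 + x)/(2*x)
D(b) = -328 (D(b) = -2*2 - 1*324 = -4 - 324 = -328)
(P(221) + D(345))/(-404252 + 402555) = ((½)*(72 + 221)/221 - 328)/(-404252 + 402555) = ((½)*(1/221)*293 - 328)/(-1697) = (293/442 - 328)*(-1/1697) = -144683/442*(-1/1697) = 144683/750074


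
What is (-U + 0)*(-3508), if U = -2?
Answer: -7016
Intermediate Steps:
(-U + 0)*(-3508) = (-1*(-2) + 0)*(-3508) = (2 + 0)*(-3508) = 2*(-3508) = -7016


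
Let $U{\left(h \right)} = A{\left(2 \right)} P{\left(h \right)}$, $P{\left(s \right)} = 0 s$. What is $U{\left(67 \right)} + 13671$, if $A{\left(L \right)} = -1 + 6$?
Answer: $13671$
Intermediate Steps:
$P{\left(s \right)} = 0$
$A{\left(L \right)} = 5$
$U{\left(h \right)} = 0$ ($U{\left(h \right)} = 5 \cdot 0 = 0$)
$U{\left(67 \right)} + 13671 = 0 + 13671 = 13671$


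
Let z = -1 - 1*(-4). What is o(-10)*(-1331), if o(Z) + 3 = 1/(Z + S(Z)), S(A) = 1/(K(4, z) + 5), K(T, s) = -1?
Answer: 161051/39 ≈ 4129.5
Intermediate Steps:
z = 3 (z = -1 + 4 = 3)
S(A) = 1/4 (S(A) = 1/(-1 + 5) = 1/4)
o(Z) = -3 + 1/(1/4 + Z) (o(Z) = -3 + 1/(Z + 1/4) = -3 + 1/(1/4 + Z))
o(-10)*(-1331) = ((1 - 12*(-10))/(1 + 4*(-10)))*(-1331) = ((1 + 120)/(1 - 40))*(-1331) = (121/(-39))*(-1331) = -1/39*121*(-1331) = -121/39*(-1331) = 161051/39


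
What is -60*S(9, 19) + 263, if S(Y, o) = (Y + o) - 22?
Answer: -97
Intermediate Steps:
S(Y, o) = -22 + Y + o
-60*S(9, 19) + 263 = -60*(-22 + 9 + 19) + 263 = -60*6 + 263 = -360 + 263 = -97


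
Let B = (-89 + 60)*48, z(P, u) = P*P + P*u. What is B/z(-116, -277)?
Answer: -4/131 ≈ -0.030534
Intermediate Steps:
z(P, u) = P² + P*u
B = -1392 (B = -29*48 = -1392)
B/z(-116, -277) = -1392*(-1/(116*(-116 - 277))) = -1392/((-116*(-393))) = -1392/45588 = -1392*1/45588 = -4/131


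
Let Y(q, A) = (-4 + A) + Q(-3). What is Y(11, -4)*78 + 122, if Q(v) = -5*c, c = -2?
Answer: 278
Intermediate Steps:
Q(v) = 10 (Q(v) = -5*(-2) = 10)
Y(q, A) = 6 + A (Y(q, A) = (-4 + A) + 10 = 6 + A)
Y(11, -4)*78 + 122 = (6 - 4)*78 + 122 = 2*78 + 122 = 156 + 122 = 278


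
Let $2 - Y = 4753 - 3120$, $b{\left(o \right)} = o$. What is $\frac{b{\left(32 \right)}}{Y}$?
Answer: $- \frac{32}{1631} \approx -0.01962$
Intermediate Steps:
$Y = -1631$ ($Y = 2 - \left(4753 - 3120\right) = 2 - 1633 = -1631$)
$\frac{b{\left(32 \right)}}{Y} = \frac{32}{-1631} = 32 \left(- \frac{1}{1631}\right) = - \frac{32}{1631}$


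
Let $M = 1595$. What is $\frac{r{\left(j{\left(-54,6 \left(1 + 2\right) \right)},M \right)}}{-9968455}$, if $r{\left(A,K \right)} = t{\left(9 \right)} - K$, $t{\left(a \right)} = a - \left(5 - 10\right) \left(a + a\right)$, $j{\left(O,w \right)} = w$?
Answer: $\frac{1496}{9968455} \approx 0.00015007$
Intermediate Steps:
$t{\left(a \right)} = 11 a$ ($t{\left(a \right)} = a - - 5 \cdot 2 a = a - - 10 a = a + 10 a = 11 a$)
$r{\left(A,K \right)} = 99 - K$ ($r{\left(A,K \right)} = 11 \cdot 9 - K = 99 - K$)
$\frac{r{\left(j{\left(-54,6 \left(1 + 2\right) \right)},M \right)}}{-9968455} = \frac{99 - 1595}{-9968455} = \left(99 - 1595\right) \left(- \frac{1}{9968455}\right) = \left(-1496\right) \left(- \frac{1}{9968455}\right) = \frac{1496}{9968455}$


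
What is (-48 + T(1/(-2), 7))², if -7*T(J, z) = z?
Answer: 2401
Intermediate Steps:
T(J, z) = -z/7
(-48 + T(1/(-2), 7))² = (-48 - ⅐*7)² = (-48 - 1)² = (-49)² = 2401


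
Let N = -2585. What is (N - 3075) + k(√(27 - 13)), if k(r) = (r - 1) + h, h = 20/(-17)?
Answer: -96257/17 + √14 ≈ -5658.4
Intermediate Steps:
h = -20/17 (h = 20*(-1/17) = -20/17 ≈ -1.1765)
k(r) = -37/17 + r (k(r) = (r - 1) - 20/17 = (-1 + r) - 20/17 = -37/17 + r)
(N - 3075) + k(√(27 - 13)) = (-2585 - 3075) + (-37/17 + √(27 - 13)) = -5660 + (-37/17 + √14) = -96257/17 + √14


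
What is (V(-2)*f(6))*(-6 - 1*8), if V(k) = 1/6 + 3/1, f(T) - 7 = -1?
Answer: -266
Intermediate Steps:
f(T) = 6 (f(T) = 7 - 1 = 6)
V(k) = 19/6 (V(k) = 1*(1/6) + 3*1 = 1/6 + 3 = 19/6)
(V(-2)*f(6))*(-6 - 1*8) = ((19/6)*6)*(-6 - 1*8) = 19*(-6 - 8) = 19*(-14) = -266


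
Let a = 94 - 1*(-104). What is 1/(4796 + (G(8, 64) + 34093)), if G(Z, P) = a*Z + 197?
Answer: 1/40670 ≈ 2.4588e-5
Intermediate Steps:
a = 198 (a = 94 + 104 = 198)
G(Z, P) = 197 + 198*Z (G(Z, P) = 198*Z + 197 = 197 + 198*Z)
1/(4796 + (G(8, 64) + 34093)) = 1/(4796 + ((197 + 198*8) + 34093)) = 1/(4796 + ((197 + 1584) + 34093)) = 1/(4796 + (1781 + 34093)) = 1/(4796 + 35874) = 1/40670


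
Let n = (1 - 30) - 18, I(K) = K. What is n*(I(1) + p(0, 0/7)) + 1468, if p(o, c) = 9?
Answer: 998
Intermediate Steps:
n = -47 (n = -29 - 18 = -47)
n*(I(1) + p(0, 0/7)) + 1468 = -47*(1 + 9) + 1468 = -47*10 + 1468 = -470 + 1468 = 998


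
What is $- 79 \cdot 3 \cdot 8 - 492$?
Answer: $-2388$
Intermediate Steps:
$- 79 \cdot 3 \cdot 8 - 492 = \left(-79\right) 24 - 492 = -1896 - 492 = -2388$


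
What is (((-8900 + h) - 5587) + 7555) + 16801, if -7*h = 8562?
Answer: 60521/7 ≈ 8645.9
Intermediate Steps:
h = -8562/7 (h = -1/7*8562 = -8562/7 ≈ -1223.1)
(((-8900 + h) - 5587) + 7555) + 16801 = (((-8900 - 8562/7) - 5587) + 7555) + 16801 = ((-70862/7 - 5587) + 7555) + 16801 = (-109971/7 + 7555) + 16801 = -57086/7 + 16801 = 60521/7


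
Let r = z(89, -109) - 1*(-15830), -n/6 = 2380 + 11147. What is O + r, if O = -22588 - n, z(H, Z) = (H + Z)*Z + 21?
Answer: 76605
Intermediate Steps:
n = -81162 (n = -6*(2380 + 11147) = -6*13527 = -81162)
z(H, Z) = 21 + Z*(H + Z) (z(H, Z) = Z*(H + Z) + 21 = 21 + Z*(H + Z))
O = 58574 (O = -22588 - 1*(-81162) = -22588 + 81162 = 58574)
r = 18031 (r = (21 + (-109)² + 89*(-109)) - 1*(-15830) = (21 + 11881 - 9701) + 15830 = 2201 + 15830 = 18031)
O + r = 58574 + 18031 = 76605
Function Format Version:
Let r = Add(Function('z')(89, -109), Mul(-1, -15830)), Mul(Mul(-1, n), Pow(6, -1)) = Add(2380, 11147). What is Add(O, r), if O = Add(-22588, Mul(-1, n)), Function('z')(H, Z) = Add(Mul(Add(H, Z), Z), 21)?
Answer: 76605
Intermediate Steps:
n = -81162 (n = Mul(-6, Add(2380, 11147)) = Mul(-6, 13527) = -81162)
Function('z')(H, Z) = Add(21, Mul(Z, Add(H, Z))) (Function('z')(H, Z) = Add(Mul(Z, Add(H, Z)), 21) = Add(21, Mul(Z, Add(H, Z))))
O = 58574 (O = Add(-22588, Mul(-1, -81162)) = Add(-22588, 81162) = 58574)
r = 18031 (r = Add(Add(21, Pow(-109, 2), Mul(89, -109)), Mul(-1, -15830)) = Add(Add(21, 11881, -9701), 15830) = Add(2201, 15830) = 18031)
Add(O, r) = Add(58574, 18031) = 76605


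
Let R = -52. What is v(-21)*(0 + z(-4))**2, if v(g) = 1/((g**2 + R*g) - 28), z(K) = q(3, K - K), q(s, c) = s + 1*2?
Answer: 5/301 ≈ 0.016611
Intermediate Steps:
q(s, c) = 2 + s (q(s, c) = s + 2 = 2 + s)
z(K) = 5 (z(K) = 2 + 3 = 5)
v(g) = 1/(-28 + g**2 - 52*g) (v(g) = 1/((g**2 - 52*g) - 28) = 1/(-28 + g**2 - 52*g))
v(-21)*(0 + z(-4))**2 = (0 + 5)**2/(-28 + (-21)**2 - 52*(-21)) = 5**2/(-28 + 441 + 1092) = 25/1505 = (1/1505)*25 = 5/301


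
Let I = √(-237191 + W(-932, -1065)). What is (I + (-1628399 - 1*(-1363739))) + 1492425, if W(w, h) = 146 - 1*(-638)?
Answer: 1227765 + I*√236407 ≈ 1.2278e+6 + 486.22*I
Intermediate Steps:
W(w, h) = 784 (W(w, h) = 146 + 638 = 784)
I = I*√236407 (I = √(-237191 + 784) = √(-236407) = I*√236407 ≈ 486.22*I)
(I + (-1628399 - 1*(-1363739))) + 1492425 = (I*√236407 + (-1628399 - 1*(-1363739))) + 1492425 = (I*√236407 + (-1628399 + 1363739)) + 1492425 = (I*√236407 - 264660) + 1492425 = (-264660 + I*√236407) + 1492425 = 1227765 + I*√236407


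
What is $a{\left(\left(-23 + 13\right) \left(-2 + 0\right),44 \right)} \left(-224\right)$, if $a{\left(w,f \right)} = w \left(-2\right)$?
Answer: $8960$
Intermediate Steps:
$a{\left(w,f \right)} = - 2 w$
$a{\left(\left(-23 + 13\right) \left(-2 + 0\right),44 \right)} \left(-224\right) = - 2 \left(-23 + 13\right) \left(-2 + 0\right) \left(-224\right) = - 2 \left(\left(-10\right) \left(-2\right)\right) \left(-224\right) = \left(-2\right) 20 \left(-224\right) = \left(-40\right) \left(-224\right) = 8960$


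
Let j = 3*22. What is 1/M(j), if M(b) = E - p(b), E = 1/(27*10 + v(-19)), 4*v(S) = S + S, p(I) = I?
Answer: -521/34384 ≈ -0.015152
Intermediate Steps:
v(S) = S/2 (v(S) = (S + S)/4 = (2*S)/4 = S/2)
j = 66
E = 2/521 (E = 1/(27*10 + (½)*(-19)) = 1/(270 - 19/2) = 1/(521/2) = 2/521 ≈ 0.0038388)
M(b) = 2/521 - b
1/M(j) = 1/(2/521 - 1*66) = 1/(2/521 - 66) = 1/(-34384/521) = -521/34384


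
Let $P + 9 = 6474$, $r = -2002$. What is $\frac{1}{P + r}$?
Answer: $\frac{1}{4463} \approx 0.00022406$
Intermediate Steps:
$P = 6465$ ($P = -9 + 6474 = 6465$)
$\frac{1}{P + r} = \frac{1}{6465 - 2002} = \frac{1}{4463}$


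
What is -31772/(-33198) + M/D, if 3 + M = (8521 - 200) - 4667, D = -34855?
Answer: 493103581/578558145 ≈ 0.85230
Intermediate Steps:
M = 3651 (M = -3 + ((8521 - 200) - 4667) = -3 + (8321 - 4667) = -3 + 3654 = 3651)
-31772/(-33198) + M/D = -31772/(-33198) + 3651/(-34855) = -31772*(-1/33198) + 3651*(-1/34855) = 15886/16599 - 3651/34855 = 493103581/578558145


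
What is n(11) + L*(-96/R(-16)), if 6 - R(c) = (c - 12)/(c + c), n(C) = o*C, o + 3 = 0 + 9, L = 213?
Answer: -160878/41 ≈ -3923.9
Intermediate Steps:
o = 6 (o = -3 + (0 + 9) = -3 + 9 = 6)
n(C) = 6*C
R(c) = 6 - (-12 + c)/(2*c) (R(c) = 6 - (c - 12)/(c + c) = 6 - (-12 + c)/(2*c))
n(11) + L*(-96/R(-16)) = 6*11 + 213*(-96/(11/2 + 6/(-16))) = 66 + 213*(-96/(11/2 + 6*(-1/16))) = 66 + 213*(-96/(11/2 - 3/8)) = 66 + 213*(-96/41/8) = 66 + 213*(-96*8/41) = 66 + 213*(-768/41) = 66 - 163584/41 = -160878/41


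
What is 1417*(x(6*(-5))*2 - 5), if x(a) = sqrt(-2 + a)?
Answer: -7085 + 11336*I*sqrt(2) ≈ -7085.0 + 16032.0*I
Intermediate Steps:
1417*(x(6*(-5))*2 - 5) = 1417*(sqrt(-2 + 6*(-5))*2 - 5) = 1417*(sqrt(-2 - 30)*2 - 5) = 1417*(sqrt(-32)*2 - 5) = 1417*((4*I*sqrt(2))*2 - 5) = 1417*(8*I*sqrt(2) - 5) = 1417*(-5 + 8*I*sqrt(2)) = -7085 + 11336*I*sqrt(2)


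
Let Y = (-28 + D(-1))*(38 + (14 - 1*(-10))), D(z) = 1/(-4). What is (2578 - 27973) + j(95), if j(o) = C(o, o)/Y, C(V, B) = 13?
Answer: -88958711/3503 ≈ -25395.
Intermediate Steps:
D(z) = -¼
Y = -3503/2 (Y = (-28 - ¼)*(38 + (14 - 1*(-10))) = -113*(38 + (14 + 10))/4 = -113*(38 + 24)/4 = -113/4*62 = -3503/2 ≈ -1751.5)
j(o) = -26/3503 (j(o) = 13/(-3503/2) = 13*(-2/3503) = -26/3503)
(2578 - 27973) + j(95) = (2578 - 27973) - 26/3503 = -25395 - 26/3503 = -88958711/3503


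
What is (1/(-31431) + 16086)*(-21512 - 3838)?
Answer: -4272312099250/10477 ≈ -4.0778e+8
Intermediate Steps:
(1/(-31431) + 16086)*(-21512 - 3838) = (-1/31431 + 16086)*(-25350) = (505599065/31431)*(-25350) = -4272312099250/10477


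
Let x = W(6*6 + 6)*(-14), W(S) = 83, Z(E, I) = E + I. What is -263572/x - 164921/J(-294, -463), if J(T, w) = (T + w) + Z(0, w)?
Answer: 256598021/708820 ≈ 362.01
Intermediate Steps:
x = -1162 (x = 83*(-14) = -1162)
J(T, w) = T + 2*w (J(T, w) = (T + w) + (0 + w) = (T + w) + w = T + 2*w)
-263572/x - 164921/J(-294, -463) = -263572/(-1162) - 164921/(-294 + 2*(-463)) = -263572*(-1/1162) - 164921/(-294 - 926) = 131786/581 - 164921/(-1220) = 131786/581 - 164921*(-1/1220) = 131786/581 + 164921/1220 = 256598021/708820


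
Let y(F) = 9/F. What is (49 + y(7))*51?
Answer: 17952/7 ≈ 2564.6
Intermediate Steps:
(49 + y(7))*51 = (49 + 9/7)*51 = (352/7)*51 = 17952/7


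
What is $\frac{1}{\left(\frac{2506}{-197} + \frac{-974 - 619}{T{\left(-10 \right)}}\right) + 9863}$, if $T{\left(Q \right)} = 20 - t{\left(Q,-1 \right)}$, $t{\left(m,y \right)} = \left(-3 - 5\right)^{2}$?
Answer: $\frac{8668}{85696041} \approx 0.00010115$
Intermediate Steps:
$t{\left(m,y \right)} = 64$ ($t{\left(m,y \right)} = \left(-8\right)^{2} = 64$)
$T{\left(Q \right)} = -44$ ($T{\left(Q \right)} = 20 - 64 = -44$)
$\frac{1}{\left(\frac{2506}{-197} + \frac{-974 - 619}{T{\left(-10 \right)}}\right) + 9863} = \frac{1}{\left(\frac{2506}{-197} + \frac{-974 - 619}{-44}\right) + 9863} = \frac{1}{\left(2506 \left(- \frac{1}{197}\right) + \left(-974 - 619\right) \left(- \frac{1}{44}\right)\right) + 9863} = \frac{1}{\left(- \frac{2506}{197} - - \frac{1593}{44}\right) + 9863} = \frac{1}{\left(- \frac{2506}{197} + \frac{1593}{44}\right) + 9863} = \frac{1}{\frac{203557}{8668} + 9863} = \frac{1}{\frac{85696041}{8668}} = \frac{8668}{85696041}$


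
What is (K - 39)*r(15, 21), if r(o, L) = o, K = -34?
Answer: -1095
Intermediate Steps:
(K - 39)*r(15, 21) = (-34 - 39)*15 = -73*15 = -1095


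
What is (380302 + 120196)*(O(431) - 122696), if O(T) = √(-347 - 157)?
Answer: -61409102608 + 3002988*I*√14 ≈ -6.1409e+10 + 1.1236e+7*I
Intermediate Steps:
O(T) = 6*I*√14 (O(T) = √(-504) = 6*I*√14)
(380302 + 120196)*(O(431) - 122696) = (380302 + 120196)*(6*I*√14 - 122696) = 500498*(-122696 + 6*I*√14) = -61409102608 + 3002988*I*√14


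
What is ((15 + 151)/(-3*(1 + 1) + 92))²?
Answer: 6889/1849 ≈ 3.7258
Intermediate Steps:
((15 + 151)/(-3*(1 + 1) + 92))² = (166/(-3*2 + 92))² = (166/(-6 + 92))² = (166/86)² = (166*(1/86))² = (83/43)² = 6889/1849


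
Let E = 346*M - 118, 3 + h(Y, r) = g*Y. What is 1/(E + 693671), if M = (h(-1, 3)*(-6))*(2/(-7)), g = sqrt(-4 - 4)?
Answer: 33896905/23449120945057 + 58128*I*sqrt(2)/23449120945057 ≈ 1.4456e-6 + 3.5057e-9*I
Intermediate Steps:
g = 2*I*sqrt(2) (g = sqrt(-8) = 2*I*sqrt(2) ≈ 2.8284*I)
h(Y, r) = -3 + 2*I*Y*sqrt(2) (h(Y, r) = -3 + (2*I*sqrt(2))*Y = -3 + 2*I*Y*sqrt(2))
M = -36/7 - 24*I*sqrt(2)/7 (M = ((-3 + 2*I*(-1)*sqrt(2))*(-6))*(2/(-7)) = ((-3 - 2*I*sqrt(2))*(-6))*(2*(-1/7)) = (18 + 12*I*sqrt(2))*(-2/7) = -36/7 - 24*I*sqrt(2)/7 ≈ -5.1429 - 4.8487*I)
E = -13282/7 - 8304*I*sqrt(2)/7 (E = 346*(-36/7 - 24*I*sqrt(2)/7) - 118 = (-12456/7 - 8304*I*sqrt(2)/7) - 118 = -13282/7 - 8304*I*sqrt(2)/7 ≈ -1897.4 - 1677.7*I)
1/(E + 693671) = 1/((-13282/7 - 8304*I*sqrt(2)/7) + 693671) = 1/(4842415/7 - 8304*I*sqrt(2)/7)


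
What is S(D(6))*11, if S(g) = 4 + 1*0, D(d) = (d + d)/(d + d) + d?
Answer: 44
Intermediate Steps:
D(d) = 1 + d (D(d) = (2*d)/((2*d)) + d = (2*d)*(1/(2*d)) + d = 1 + d)
S(g) = 4 (S(g) = 4 + 0 = 4)
S(D(6))*11 = 4*11 = 44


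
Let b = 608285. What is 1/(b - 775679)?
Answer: -1/167394 ≈ -5.9739e-6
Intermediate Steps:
1/(b - 775679) = 1/(608285 - 775679) = 1/(-167394) = -1/167394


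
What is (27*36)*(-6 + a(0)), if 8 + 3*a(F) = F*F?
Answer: -8424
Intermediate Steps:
a(F) = -8/3 + F²/3 (a(F) = -8/3 + (F*F)/3 = -8/3 + F²/3)
(27*36)*(-6 + a(0)) = (27*36)*(-6 + (-8/3 + (⅓)*0²)) = 972*(-6 + (-8/3 + (⅓)*0)) = 972*(-6 + (-8/3 + 0)) = 972*(-6 - 8/3) = 972*(-26/3) = -8424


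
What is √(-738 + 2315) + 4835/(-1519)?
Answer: -4835/1519 + √1577 ≈ 36.528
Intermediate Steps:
√(-738 + 2315) + 4835/(-1519) = √1577 + 4835*(-1/1519) = √1577 - 4835/1519 = -4835/1519 + √1577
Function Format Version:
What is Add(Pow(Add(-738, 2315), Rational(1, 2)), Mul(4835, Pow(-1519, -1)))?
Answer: Add(Rational(-4835, 1519), Pow(1577, Rational(1, 2))) ≈ 36.528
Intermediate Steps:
Add(Pow(Add(-738, 2315), Rational(1, 2)), Mul(4835, Pow(-1519, -1))) = Add(Pow(1577, Rational(1, 2)), Mul(4835, Rational(-1, 1519))) = Add(Pow(1577, Rational(1, 2)), Rational(-4835, 1519)) = Add(Rational(-4835, 1519), Pow(1577, Rational(1, 2)))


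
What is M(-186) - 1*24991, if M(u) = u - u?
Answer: -24991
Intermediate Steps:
M(u) = 0
M(-186) - 1*24991 = 0 - 1*24991 = 0 - 24991 = -24991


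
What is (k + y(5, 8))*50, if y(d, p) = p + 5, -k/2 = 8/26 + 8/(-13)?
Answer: 8850/13 ≈ 680.77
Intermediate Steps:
k = 8/13 (k = -2*(8/26 + 8/(-13)) = -2*(8*(1/26) + 8*(-1/13)) = -2*(4/13 - 8/13) = -2*(-4/13) = 8/13 ≈ 0.61539)
y(d, p) = 5 + p
(k + y(5, 8))*50 = (8/13 + (5 + 8))*50 = (8/13 + 13)*50 = (177/13)*50 = 8850/13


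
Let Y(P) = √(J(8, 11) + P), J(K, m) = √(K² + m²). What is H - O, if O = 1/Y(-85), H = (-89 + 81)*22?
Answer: -176 + I/√(85 - √185) ≈ -176.0 + 0.11835*I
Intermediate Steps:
Y(P) = √(P + √185) (Y(P) = √(√(8² + 11²) + P) = √(√(64 + 121) + P) = √(√185 + P) = √(P + √185))
H = -176 (H = -8*22 = -176)
O = (-85 + √185)^(-½) (O = 1/(√(-85 + √185)) = (-85 + √185)^(-½) ≈ -0.11835*I)
H - O = -176 - (-1)*I/√(85 - √185) = -176 + I/√(85 - √185)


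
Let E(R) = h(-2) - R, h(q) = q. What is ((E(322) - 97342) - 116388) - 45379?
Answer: -259433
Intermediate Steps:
E(R) = -2 - R
((E(322) - 97342) - 116388) - 45379 = (((-2 - 1*322) - 97342) - 116388) - 45379 = (((-2 - 322) - 97342) - 116388) - 45379 = ((-324 - 97342) - 116388) - 45379 = (-97666 - 116388) - 45379 = -214054 - 45379 = -259433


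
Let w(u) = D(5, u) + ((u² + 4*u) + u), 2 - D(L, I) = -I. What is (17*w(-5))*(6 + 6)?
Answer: -612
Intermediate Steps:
D(L, I) = 2 + I (D(L, I) = 2 - (-1)*I = 2 + I)
w(u) = 2 + u² + 6*u (w(u) = (2 + u) + ((u² + 4*u) + u) = (2 + u) + (u² + 5*u) = 2 + u² + 6*u)
(17*w(-5))*(6 + 6) = (17*(2 + (-5)² + 6*(-5)))*(6 + 6) = (17*(2 + 25 - 30))*12 = (17*(-3))*12 = -51*12 = -612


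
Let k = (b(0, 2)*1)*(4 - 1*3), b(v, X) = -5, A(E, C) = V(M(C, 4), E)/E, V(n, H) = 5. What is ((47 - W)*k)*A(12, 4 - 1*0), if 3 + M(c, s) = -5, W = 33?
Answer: -175/6 ≈ -29.167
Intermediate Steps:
M(c, s) = -8 (M(c, s) = -3 - 5 = -8)
A(E, C) = 5/E
k = -5 (k = (-5*1)*(4 - 1*3) = -5*(4 - 3) = -5*1 = -5)
((47 - W)*k)*A(12, 4 - 1*0) = ((47 - 1*33)*(-5))*(5/12) = ((47 - 33)*(-5))*(5*(1/12)) = (14*(-5))*(5/12) = -70*5/12 = -175/6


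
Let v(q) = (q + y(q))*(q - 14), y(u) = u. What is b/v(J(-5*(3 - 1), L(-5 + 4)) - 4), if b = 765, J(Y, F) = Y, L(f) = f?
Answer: 765/784 ≈ 0.97577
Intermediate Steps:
v(q) = 2*q*(-14 + q) (v(q) = (q + q)*(q - 14) = (2*q)*(-14 + q) = 2*q*(-14 + q))
b/v(J(-5*(3 - 1), L(-5 + 4)) - 4) = 765/((2*(-5*(3 - 1) - 4)*(-14 + (-5*(3 - 1) - 4)))) = 765/((2*(-5*2 - 4)*(-14 + (-5*2 - 4)))) = 765/((2*(-10 - 4)*(-14 + (-10 - 4)))) = 765/((2*(-14)*(-14 - 14))) = 765/((2*(-14)*(-28))) = 765/784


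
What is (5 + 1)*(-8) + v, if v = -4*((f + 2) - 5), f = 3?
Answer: -48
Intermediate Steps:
v = 0 (v = -4*((3 + 2) - 5) = -4*(5 - 5) = -4*0 = 0)
(5 + 1)*(-8) + v = (5 + 1)*(-8) + 0 = 6*(-8) + 0 = -48 + 0 = -48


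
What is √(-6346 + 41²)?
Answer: I*√4665 ≈ 68.301*I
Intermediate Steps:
√(-6346 + 41²) = √(-6346 + 1681) = √(-4665) = I*√4665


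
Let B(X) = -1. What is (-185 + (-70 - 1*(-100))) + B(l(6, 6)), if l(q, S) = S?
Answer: -156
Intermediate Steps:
(-185 + (-70 - 1*(-100))) + B(l(6, 6)) = (-185 + (-70 - 1*(-100))) - 1 = (-185 + (-70 + 100)) - 1 = (-185 + 30) - 1 = -155 - 1 = -156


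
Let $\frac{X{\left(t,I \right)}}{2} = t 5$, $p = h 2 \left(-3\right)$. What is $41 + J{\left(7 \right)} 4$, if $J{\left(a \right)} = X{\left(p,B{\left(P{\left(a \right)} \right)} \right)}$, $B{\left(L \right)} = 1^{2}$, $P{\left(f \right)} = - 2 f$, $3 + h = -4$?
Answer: $1721$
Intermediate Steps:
$h = -7$ ($h = -3 - 4 = -7$)
$B{\left(L \right)} = 1$
$p = 42$ ($p = \left(-7\right) 2 \left(-3\right) = \left(-14\right) \left(-3\right) = 42$)
$X{\left(t,I \right)} = 10 t$ ($X{\left(t,I \right)} = 2 t 5 = 2 \cdot 5 t = 10 t$)
$J{\left(a \right)} = 420$ ($J{\left(a \right)} = 10 \cdot 42 = 420$)
$41 + J{\left(7 \right)} 4 = 41 + 420 \cdot 4 = 41 + 1680 = 1721$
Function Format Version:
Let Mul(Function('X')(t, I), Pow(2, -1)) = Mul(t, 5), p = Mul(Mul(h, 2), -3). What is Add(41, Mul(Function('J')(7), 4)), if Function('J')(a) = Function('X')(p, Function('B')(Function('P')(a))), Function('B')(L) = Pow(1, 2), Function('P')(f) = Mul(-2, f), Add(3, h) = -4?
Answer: 1721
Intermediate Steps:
h = -7 (h = Add(-3, -4) = -7)
Function('B')(L) = 1
p = 42 (p = Mul(Mul(-7, 2), -3) = Mul(-14, -3) = 42)
Function('X')(t, I) = Mul(10, t) (Function('X')(t, I) = Mul(2, Mul(t, 5)) = Mul(2, Mul(5, t)) = Mul(10, t))
Function('J')(a) = 420 (Function('J')(a) = Mul(10, 42) = 420)
Add(41, Mul(Function('J')(7), 4)) = Add(41, Mul(420, 4)) = Add(41, 1680) = 1721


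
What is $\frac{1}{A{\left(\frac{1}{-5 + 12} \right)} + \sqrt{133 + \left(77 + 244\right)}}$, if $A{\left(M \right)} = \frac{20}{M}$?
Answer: $\frac{70}{9573} - \frac{\sqrt{454}}{19146} \approx 0.0061993$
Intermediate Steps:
$\frac{1}{A{\left(\frac{1}{-5 + 12} \right)} + \sqrt{133 + \left(77 + 244\right)}} = \frac{1}{\frac{20}{\frac{1}{-5 + 12}} + \sqrt{133 + \left(77 + 244\right)}} = \frac{1}{\frac{20}{\frac{1}{7}} + \sqrt{133 + 321}} = \frac{1}{20 \frac{1}{\frac{1}{7}} + \sqrt{454}} = \frac{1}{20 \cdot 7 + \sqrt{454}} = \frac{1}{140 + \sqrt{454}}$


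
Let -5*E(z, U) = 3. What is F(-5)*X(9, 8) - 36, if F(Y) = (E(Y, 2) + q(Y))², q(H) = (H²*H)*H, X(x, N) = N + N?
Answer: 155949244/25 ≈ 6.2380e+6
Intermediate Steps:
E(z, U) = -⅗ (E(z, U) = -⅕*3 = -⅗)
X(x, N) = 2*N
q(H) = H⁴ (q(H) = H³*H = H⁴)
F(Y) = (-⅗ + Y⁴)²
F(-5)*X(9, 8) - 36 = ((-3 + 5*(-5)⁴)²/25)*(2*8) - 36 = ((-3 + 5*625)²/25)*16 - 36 = ((-3 + 3125)²/25)*16 - 36 = ((1/25)*3122²)*16 - 36 = ((1/25)*9746884)*16 - 36 = (9746884/25)*16 - 36 = 155950144/25 - 36 = 155949244/25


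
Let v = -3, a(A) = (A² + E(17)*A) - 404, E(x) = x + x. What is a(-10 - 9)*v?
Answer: 2067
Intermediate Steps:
E(x) = 2*x
a(A) = -404 + A² + 34*A (a(A) = (A² + (2*17)*A) - 404 = (A² + 34*A) - 404 = -404 + A² + 34*A)
a(-10 - 9)*v = (-404 + (-10 - 9)² + 34*(-10 - 9))*(-3) = (-404 + (-19)² + 34*(-19))*(-3) = (-404 + 361 - 646)*(-3) = -689*(-3) = 2067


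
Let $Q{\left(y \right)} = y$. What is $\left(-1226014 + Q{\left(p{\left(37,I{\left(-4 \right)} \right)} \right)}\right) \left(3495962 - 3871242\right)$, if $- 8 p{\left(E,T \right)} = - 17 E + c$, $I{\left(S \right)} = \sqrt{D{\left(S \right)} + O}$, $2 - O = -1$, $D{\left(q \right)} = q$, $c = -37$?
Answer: $460067291860$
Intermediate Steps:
$O = 3$ ($O = 2 - -1 = 2 + 1 = 3$)
$I{\left(S \right)} = \sqrt{3 + S}$ ($I{\left(S \right)} = \sqrt{S + 3} = \sqrt{3 + S}$)
$p{\left(E,T \right)} = \frac{37}{8} + \frac{17 E}{8}$ ($p{\left(E,T \right)} = - \frac{- 17 E - 37}{8} = - \frac{-37 - 17 E}{8} = \frac{37}{8} + \frac{17 E}{8}$)
$\left(-1226014 + Q{\left(p{\left(37,I{\left(-4 \right)} \right)} \right)}\right) \left(3495962 - 3871242\right) = \left(-1226014 + \left(\frac{37}{8} + \frac{17}{8} \cdot 37\right)\right) \left(3495962 - 3871242\right) = \left(-1226014 + \left(\frac{37}{8} + \frac{629}{8}\right)\right) \left(-375280\right) = \left(-1226014 + \frac{333}{4}\right) \left(-375280\right) = \left(- \frac{4903723}{4}\right) \left(-375280\right) = 460067291860$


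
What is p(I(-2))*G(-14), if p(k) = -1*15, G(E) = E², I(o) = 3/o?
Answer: -2940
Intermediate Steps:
p(k) = -15
p(I(-2))*G(-14) = -15*(-14)² = -15*196 = -2940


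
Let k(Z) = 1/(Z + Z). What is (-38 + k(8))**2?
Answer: 368449/256 ≈ 1439.3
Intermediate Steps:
k(Z) = 1/(2*Z)
(-38 + k(8))**2 = (-38 + (1/2)/8)**2 = (-38 + (1/2)*(1/8))**2 = (-38 + 1/16)**2 = (-607/16)**2 = 368449/256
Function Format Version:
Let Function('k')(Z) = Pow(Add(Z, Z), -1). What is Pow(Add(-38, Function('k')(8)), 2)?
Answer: Rational(368449, 256) ≈ 1439.3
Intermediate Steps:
Function('k')(Z) = Mul(Rational(1, 2), Pow(Z, -1)) (Function('k')(Z) = Pow(Mul(2, Z), -1) = Mul(Rational(1, 2), Pow(Z, -1)))
Pow(Add(-38, Function('k')(8)), 2) = Pow(Add(-38, Mul(Rational(1, 2), Pow(8, -1))), 2) = Pow(Add(-38, Mul(Rational(1, 2), Rational(1, 8))), 2) = Pow(Add(-38, Rational(1, 16)), 2) = Pow(Rational(-607, 16), 2) = Rational(368449, 256)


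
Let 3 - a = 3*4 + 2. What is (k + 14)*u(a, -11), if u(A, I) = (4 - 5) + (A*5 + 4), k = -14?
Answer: 0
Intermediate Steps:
a = -11 (a = 3 - (3*4 + 2) = 3 - (12 + 2) = 3 - 1*14 = 3 - 14 = -11)
u(A, I) = 3 + 5*A (u(A, I) = -1 + (5*A + 4) = -1 + (4 + 5*A) = 3 + 5*A)
(k + 14)*u(a, -11) = (-14 + 14)*(3 + 5*(-11)) = 0*(3 - 55) = 0*(-52) = 0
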